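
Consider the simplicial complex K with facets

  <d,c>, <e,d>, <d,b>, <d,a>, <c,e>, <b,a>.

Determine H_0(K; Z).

H_0 ≅ Z.

Order the vertices as a < b < c < d < e. Listing each simplex with vertices in this order, K has dimension 1 with simplices:

  0-simplices (5): a, b, c, d, e
  1-simplices (6): ab, ad, bd, cd, ce, de

so the chain groups are C_0 ≅ Z^5, C_1 ≅ Z^6.

∂_1: C_1 → C_0 sends each edge [p,q] (with p < q) to q − p. For instance
  ∂ce = e − c.
As a 5×6 matrix over Z this has rank 4, with invariant factors (1,1,1,1).

Computing H_k = (kernel of ∂_k) / (image of ∂_{k+1}):

  H_0: rank C_0 − rank ∂_1 = 5 − 4 = 1, and the invariant factors of ∂_1 are all 1, so H_0 = Z.

(K is a triangulation of a wedge of 2 circles.)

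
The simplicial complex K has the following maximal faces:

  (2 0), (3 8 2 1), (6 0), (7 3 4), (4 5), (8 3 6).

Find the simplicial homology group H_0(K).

H_0 ≅ Z.

Fix the vertex order 0 < 1 < 2 < 3 < 4 < 5 < 6 < 7 < 8 and write every simplex with vertices in increasing order. Then dim K = 3 and the simplices of K are:

  0-simplices (9): [0], [1], [2], [3], [4], [5], [6], [7], [8]
  1-simplices (14): [0,2], [0,6], [1,2], [1,3], [1,8], [2,3], [2,8], [3,4], [3,6], [3,7], [3,8], [4,5], [4,7], [6,8]
  2-simplices (6): [1,2,3], [1,2,8], [1,3,8], [2,3,8], [3,4,7], [3,6,8]
  3-simplices (1): [1,2,3,8]

so the chain groups are C_0 ≅ Z^9, C_1 ≅ Z^14, C_2 ≅ Z^6, C_3 ≅ Z^1.

The boundary map ∂_1: C_1 → C_0 sends each edge [p,q] (with p < q) to q − p.
This gives a 9×14 integer matrix of rank 8; reducing to Smith normal form yields diagonal entries (1,1,1,1,1,1,1,1).

∂_2: C_2 → C_1 maps a triangle to the signed sum of its edges. For instance
  ∂[1,3,8] = [3,8] − [1,8] + [1,3],
  ∂[2,3,8] = [3,8] − [2,8] + [2,3].
This gives a 14×6 integer matrix of rank 5; reducing to Smith normal form yields diagonal entries (1,1,1,1,1).

∂_3: C_3 → C_2 sends each 3-simplex σ to the alternating sum Σ_i (−1)^i (σ with its i-th vertex removed). For instance
  ∂[1,2,3,8] = [2,3,8] − [1,3,8] + [1,2,8] − [1,2,3].
The resulting 6×1 matrix has rank 1, and its Smith normal form has invariant factors (1).

From H_k ≅ ker(∂_k) / im(∂_{k+1}) we obtain:

  H_0: rank C_0 − rank ∂_1 = 9 − 8 = 1, and the invariant factors of ∂_1 are all 1, so H_0 = Z.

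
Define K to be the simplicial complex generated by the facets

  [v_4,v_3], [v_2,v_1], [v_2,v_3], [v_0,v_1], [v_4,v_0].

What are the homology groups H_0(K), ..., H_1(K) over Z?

H_0 = Z,  H_1 = Z.

Fix the vertex order v_0 < v_1 < v_2 < v_3 < v_4 and write every simplex with vertices in increasing order. Then dim K = 1 and the simplices of K are:

  0-simplices (5): [v_0], [v_1], [v_2], [v_3], [v_4]
  1-simplices (5): [v_0,v_1], [v_0,v_4], [v_1,v_2], [v_2,v_3], [v_3,v_4]

giving chain groups C_0 ≅ Z^5, C_1 ≅ Z^5.

The boundary map ∂_1: C_1 → C_0 maps an edge to its endpoints' difference, ∂[p,q] = q − p. For instance
  ∂[v_0,v_4] = [v_4] − [v_0].
The 5×5 boundary matrix has rank 4 and Smith normal form diag(1,1,1,1).

Now H_k = ker ∂_k / im ∂_{k+1}, so:

  H_0: rank C_0 − rank ∂_1 = 5 − 4 = 1, and the invariant factors of ∂_1 are all 1, so H_0 ≅ Z.
  H_1: rank ker ∂_1 − rank ∂_2 = (5 − 4) − 0 = 1, and there is no ∂_2, so H_1 ≅ Z.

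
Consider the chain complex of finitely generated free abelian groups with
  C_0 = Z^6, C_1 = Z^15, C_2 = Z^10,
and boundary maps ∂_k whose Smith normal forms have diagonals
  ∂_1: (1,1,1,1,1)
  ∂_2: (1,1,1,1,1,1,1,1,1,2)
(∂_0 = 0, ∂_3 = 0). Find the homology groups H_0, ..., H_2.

H_0 ≅ Z,  H_1 ≅ Z/2,  H_2 = 0.

H_0: b_0 = 6 − 0 − 5 = 1; torsion from ∂_1 factors > 1: none. So H_0 ≅ Z.
H_1: b_1 = 15 − 5 − 10 = 0; torsion from ∂_2 factors > 1: [2]. So H_1 ≅ Z/2.
H_2: b_2 = 10 − 10 − 0 = 0; torsion from ∂_3 factors > 1: none. So H_2 ≅ 0.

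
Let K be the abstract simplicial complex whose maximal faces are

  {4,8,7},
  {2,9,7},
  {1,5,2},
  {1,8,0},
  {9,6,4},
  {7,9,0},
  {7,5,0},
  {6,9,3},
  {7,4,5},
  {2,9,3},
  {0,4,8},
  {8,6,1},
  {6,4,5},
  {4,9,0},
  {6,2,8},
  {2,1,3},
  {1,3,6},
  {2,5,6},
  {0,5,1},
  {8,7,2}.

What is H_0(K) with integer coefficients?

H_0 = Z.

Order the vertices as 0 < 1 < 2 < 3 < 4 < 5 < 6 < 7 < 8 < 9. Listing each simplex with vertices in this order, K has dimension 2 with simplices:

  0-simplices (10): [0], [1], [2], [3], [4], [5], [6], [7], [8], [9]
  1-simplices (30): (30 of them)
  2-simplices (20): (20 of them)

Hence C_0 ≅ Z^10, C_1 ≅ Z^30, C_2 ≅ Z^20.

∂_1: C_1 → C_0 is given by ∂[p,q] = [q] − [p]. For instance
  ∂[2,9] = [9] − [2].
As a 10×30 matrix over Z this has rank 9, with invariant factors (1,1,1,1,1,1,1,1,1).

The boundary map ∂_2: C_2 → C_1 sends each 2-simplex [p,q,r] to [q,r] − [p,r] + [p,q]. For instance
  ∂[4,5,7] = [5,7] − [4,7] + [4,5],
  ∂[2,5,6] = [5,6] − [2,6] + [2,5].
The 30×20 boundary matrix has rank 20 and Smith normal form diag(1,1,1,1,1,1,1,1,1,1,1,1,1,1,1,1,1,1,1,2).

Now H_k = ker ∂_k / im ∂_{k+1}, so:

  H_0: rank C_0 − rank ∂_1 = 10 − 9 = 1, and the invariant factors of ∂_1 are all 1, so H_0 ≅ Z.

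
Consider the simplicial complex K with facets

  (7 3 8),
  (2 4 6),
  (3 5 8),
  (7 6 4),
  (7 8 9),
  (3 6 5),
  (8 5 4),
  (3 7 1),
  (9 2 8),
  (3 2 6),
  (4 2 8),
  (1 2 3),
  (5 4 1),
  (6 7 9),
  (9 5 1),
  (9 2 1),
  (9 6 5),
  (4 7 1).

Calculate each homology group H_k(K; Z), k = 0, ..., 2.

K has 9 vertices, 27 edges, 18 triangles.
rank ∂_0 = 0, rank ∂_1 = 8 ⇒ b_0 = 9 − 0 − 8 = 1; all invariant factors of ∂_1 are 1 so no torsion. So H_0 ≅ Z.
rank ∂_1 = 8, rank ∂_2 = 17 ⇒ b_1 = 27 − 8 − 17 = 2; all invariant factors of ∂_2 are 1 so no torsion. So H_1 ≅ Z^2.
rank ∂_2 = 17, rank ∂_3 = 0 ⇒ b_2 = 18 − 17 − 0 = 1. So H_2 ≅ Z.

H_0 = Z,  H_1 = Z^2,  H_2 = Z.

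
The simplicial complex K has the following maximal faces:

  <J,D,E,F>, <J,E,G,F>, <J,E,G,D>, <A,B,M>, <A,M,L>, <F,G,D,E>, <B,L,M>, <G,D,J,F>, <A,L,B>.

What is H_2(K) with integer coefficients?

H_2 = Z.

We work with the vertex ordering A < B < D < E < F < G < J < L < M. The simplices of K, each written with vertices in increasing order, are:

  0-simplices (9): A, B, D, E, F, G, J, L, M
  1-simplices (16): AB, AL, AM, BL, BM, DE, DF, DG, DJ, EF, EG, EJ, FG, FJ, GJ, LM
  2-simplices (14): ABL, ABM, ALM, BLM, DEF, DEG, DEJ, DFG, DFJ, DGJ, EFG, EFJ, EGJ, FGJ
  3-simplices (5): DEFG, DEFJ, DEGJ, DFGJ, EFGJ

Hence C_0 ≅ Z^9, C_1 ≅ Z^16, C_2 ≅ Z^14, C_3 ≅ Z^5.

The boundary map ∂_1: C_1 → C_0 is given by ∂[p,q] = [q] − [p]. For instance
  ∂AM = M − A.
This gives a 9×16 integer matrix of rank 7; reducing to Smith normal form yields diagonal entries (1,1,1,1,1,1,1).

The boundary map ∂_2: C_2 → C_1 sends each 2-simplex [p,q,r] to [q,r] − [p,r] + [p,q]. For instance
  ∂FGJ = GJ − FJ + FG,
  ∂EFJ = FJ − EJ + EF.
The resulting 16×14 matrix has rank 9, and its Smith normal form has invariant factors (1,1,1,1,1,1,1,1,1).

The boundary map ∂_3: C_3 → C_2 sends each 3-simplex σ to the alternating sum Σ_i (−1)^i (σ with its i-th vertex removed). For instance
  ∂EFGJ = FGJ − EGJ + EFJ − EFG,
  ∂DEFJ = EFJ − DFJ + DEJ − DEF.
The resulting 14×5 matrix has rank 4, and its Smith normal form has invariant factors (1,1,1,1).

Now H_k = ker ∂_k / im ∂_{k+1}, so:

  H_2: rank ker ∂_2 − rank ∂_3 = (14 − 9) − 4 = 1, and the invariant factors of ∂_3 are all 1, so H_2 ≅ Z.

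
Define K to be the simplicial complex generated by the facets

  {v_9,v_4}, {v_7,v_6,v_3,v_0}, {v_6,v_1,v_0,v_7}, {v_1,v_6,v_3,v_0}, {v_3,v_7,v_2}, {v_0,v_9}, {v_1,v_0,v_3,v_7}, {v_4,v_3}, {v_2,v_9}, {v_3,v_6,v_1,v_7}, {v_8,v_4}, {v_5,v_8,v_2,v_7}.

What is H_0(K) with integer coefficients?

H_0 ≅ Z.

K has 10 vertices, 22 edges, 15 triangles, 6 3-simplices.
rank ∂_0 = 0, rank ∂_1 = 9 ⇒ b_0 = 10 − 0 − 9 = 1; all invariant factors of ∂_1 are 1 so no torsion. So H_0 = Z.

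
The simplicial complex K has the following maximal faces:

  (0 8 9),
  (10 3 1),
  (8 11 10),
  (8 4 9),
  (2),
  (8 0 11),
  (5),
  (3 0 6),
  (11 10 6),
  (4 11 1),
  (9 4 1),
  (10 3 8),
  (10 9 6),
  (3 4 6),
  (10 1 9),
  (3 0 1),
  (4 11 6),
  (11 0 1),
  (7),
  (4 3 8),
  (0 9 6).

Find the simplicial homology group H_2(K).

Take the total order 0 < 1 < 2 < 3 < 4 < 5 < 6 < 7 < 8 < 9 < 10 < 11 on the vertex set. Then K (dimension 2) consists of the simplices:

  0-simplices (12): [0], [1], [2], [3], [4], [5], [6], [7], [8], [9], [10], [11]
  1-simplices (27): (27 of them)
  2-simplices (18): (18 of them)

giving chain groups C_0 ≅ Z^12, C_1 ≅ Z^27, C_2 ≅ Z^18.

Boundary ∂_1: C_1 → C_0 sends each edge [p,q] (with p < q) to q − p. For instance
  ∂[8,9] = [9] − [8].
As a 12×27 matrix over Z this has rank 8, with invariant factors (1,1,1,1,1,1,1,1).

The boundary map ∂_2: C_2 → C_1 sends each 2-simplex [p,q,r] to [q,r] − [p,r] + [p,q]. For instance
  ∂[1,4,11] = [4,11] − [1,11] + [1,4],
  ∂[0,3,6] = [3,6] − [0,6] + [0,3].
The 27×18 boundary matrix has rank 17 and Smith normal form diag(1,1,1,1,1,1,1,1,1,1,1,1,1,1,1,1,1).

Computing H_k = (kernel of ∂_k) / (image of ∂_{k+1}):

  H_2: rank ker ∂_2 − rank ∂_3 = (18 − 17) − 0 = 1, and there is no ∂_3, so H_2 ≅ Z.

(K is a triangulation of the disjoint union of a set of 3 points and the torus T^2.)

H_2 ≅ Z.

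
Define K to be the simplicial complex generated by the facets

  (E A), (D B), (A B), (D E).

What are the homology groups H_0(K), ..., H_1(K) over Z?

H_0 = Z,  H_1 = Z.

Take the total order A < B < D < E on the vertex set. Then K (dimension 1) consists of the simplices:

  0-simplices (4): A, B, D, E
  1-simplices (4): AB, AE, BD, DE

giving chain groups C_0 ≅ Z^4, C_1 ≅ Z^4.

The boundary map ∂_1: C_1 → C_0 maps an edge to its endpoints' difference, ∂[p,q] = q − p. For instance
  ∂BD = D − B.
As a 4×4 matrix over Z this has rank 3, with invariant factors (1,1,1).

Now H_k = ker ∂_k / im ∂_{k+1}, so:

  H_0: rank C_0 − rank ∂_1 = 4 − 3 = 1, and the invariant factors of ∂_1 are all 1, so H_0 ≅ Z.
  H_1: rank ker ∂_1 − rank ∂_2 = (4 − 3) − 0 = 1, and there is no ∂_2, so H_1 ≅ Z.

As a check, the Euler characteristic is 4 − 4 = 0, which agrees with 1 − 1 = 0.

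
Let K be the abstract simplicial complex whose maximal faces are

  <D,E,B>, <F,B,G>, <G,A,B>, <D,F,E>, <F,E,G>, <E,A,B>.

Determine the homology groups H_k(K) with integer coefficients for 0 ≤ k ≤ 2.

Take the total order A < B < D < E < F < G on the vertex set. Then K (dimension 2) consists of the simplices:

  0-simplices (6): A, B, D, E, F, G
  1-simplices (12): AB, AE, AG, BD, BE, BF, BG, DE, DF, EF, EG, FG
  2-simplices (6): ABE, ABG, BDE, BFG, DEF, EFG

so the chain groups are C_0 ≅ Z^6, C_1 ≅ Z^12, C_2 ≅ Z^6.

∂_1: C_1 → C_0 is given by ∂[p,q] = [q] − [p]. For instance
  ∂BF = F − B.
The 6×12 boundary matrix has rank 5 and Smith normal form diag(1,1,1,1,1).

Boundary ∂_2: C_2 → C_1 maps a triangle to the signed sum of its edges. For instance
  ∂ABG = BG − AG + AB,
  ∂EFG = FG − EG + EF.
The 12×6 boundary matrix has rank 6 and Smith normal form diag(1,1,1,1,1,1).

Computing H_k = (kernel of ∂_k) / (image of ∂_{k+1}):

  H_0: rank C_0 − rank ∂_1 = 6 − 5 = 1, and the invariant factors of ∂_1 are all 1, so H_0 ≅ Z.
  H_1: rank ker ∂_1 − rank ∂_2 = (12 − 5) − 6 = 1, and the invariant factors of ∂_2 are all 1, so H_1 ≅ Z.
  H_2: rank ker ∂_2 − rank ∂_3 = (6 − 6) − 0 = 0, and there is no ∂_3, so H_2 ≅ 0.

H_0 = Z,  H_1 = Z,  H_2 = 0.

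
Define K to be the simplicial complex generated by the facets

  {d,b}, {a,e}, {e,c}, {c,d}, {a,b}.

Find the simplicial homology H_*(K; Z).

K has 5 vertices, 5 edges.
rank ∂_0 = 0, rank ∂_1 = 4 ⇒ b_0 = 5 − 0 − 4 = 1; all invariant factors of ∂_1 are 1 so no torsion. So H_0 = Z.
rank ∂_1 = 4, rank ∂_2 = 0 ⇒ b_1 = 5 − 4 − 0 = 1. So H_1 = Z.

H_0 ≅ Z,  H_1 ≅ Z.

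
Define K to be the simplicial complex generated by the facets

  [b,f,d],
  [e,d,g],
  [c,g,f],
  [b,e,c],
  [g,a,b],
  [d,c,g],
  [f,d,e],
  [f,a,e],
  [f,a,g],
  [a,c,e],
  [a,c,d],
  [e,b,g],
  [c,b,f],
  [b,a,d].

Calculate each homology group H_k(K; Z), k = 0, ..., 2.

Take the total order a < b < c < d < e < f < g on the vertex set. Then K (dimension 2) consists of the simplices:

  0-simplices (7): a, b, c, d, e, f, g
  1-simplices (21): ab, ac, ad, ae, af, ag, bc, bd, be, bf, bg, cd, ce, cf, cg, de, df, dg, ef, eg, fg
  2-simplices (14): abd, abg, acd, ace, aef, afg, bce, bcf, bdf, beg, cdg, cfg, def, deg

Hence C_0 ≅ Z^7, C_1 ≅ Z^21, C_2 ≅ Z^14.

The boundary map ∂_1: C_1 → C_0 is given by ∂[p,q] = [q] − [p]. For instance
  ∂ef = f − e.
As a 7×21 matrix over Z this has rank 6, with invariant factors (1,1,1,1,1,1).

Boundary ∂_2: C_2 → C_1 maps a triangle to the signed sum of its edges. For instance
  ∂afg = fg − ag + af,
  ∂deg = eg − dg + de.
The 21×14 boundary matrix has rank 13 and Smith normal form diag(1,1,1,1,1,1,1,1,1,1,1,1,1).

Computing H_k = (kernel of ∂_k) / (image of ∂_{k+1}):

  H_0: rank C_0 − rank ∂_1 = 7 − 6 = 1, and the invariant factors of ∂_1 are all 1, so H_0 ≅ Z.
  H_1: rank ker ∂_1 − rank ∂_2 = (21 − 6) − 13 = 2, and the invariant factors of ∂_2 are all 1, so H_1 ≅ Z^2.
  H_2: rank ker ∂_2 − rank ∂_3 = (14 − 13) − 0 = 1, and there is no ∂_3, so H_2 ≅ Z.

As a check, the Euler characteristic is 7 − 21 + 14 = 0, which agrees with 1 − 2 + 1 = 0.
(K is a triangulation of the torus T^2.)

H_0 = Z,  H_1 = Z^2,  H_2 = Z.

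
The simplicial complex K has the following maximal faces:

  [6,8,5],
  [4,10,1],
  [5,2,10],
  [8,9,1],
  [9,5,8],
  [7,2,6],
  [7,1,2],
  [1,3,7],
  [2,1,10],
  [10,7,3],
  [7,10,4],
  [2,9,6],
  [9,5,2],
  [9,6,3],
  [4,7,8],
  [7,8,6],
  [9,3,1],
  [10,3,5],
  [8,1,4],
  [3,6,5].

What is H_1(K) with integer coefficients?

K has 10 vertices, 30 edges, 20 triangles.
rank ∂_1 = 9, rank ∂_2 = 20 ⇒ b_1 = 30 − 9 − 20 = 1; ∂_2 has invariant factor(s) [2] giving torsion. So H_1 = Z ⊕ Z/2Z.

H_1 ≅ Z ⊕ Z/2Z.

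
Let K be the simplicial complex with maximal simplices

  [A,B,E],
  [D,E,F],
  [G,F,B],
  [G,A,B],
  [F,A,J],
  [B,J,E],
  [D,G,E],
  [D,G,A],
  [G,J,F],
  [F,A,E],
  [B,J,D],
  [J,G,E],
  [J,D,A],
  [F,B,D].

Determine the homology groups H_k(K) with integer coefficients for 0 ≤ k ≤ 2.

H_0 = Z,  H_1 = Z^2,  H_2 = Z.

Take the total order A < B < D < E < F < G < J on the vertex set. Then K (dimension 2) consists of the simplices:

  0-simplices (7): A, B, D, E, F, G, J
  1-simplices (21): AB, AD, AE, AF, AG, AJ, BD, BE, BF, BG, BJ, DE, DF, DG, DJ, EF, EG, EJ, FG, FJ, GJ
  2-simplices (14): ABE, ABG, ADG, ADJ, AEF, AFJ, BDF, BDJ, BEJ, BFG, DEF, DEG, EGJ, FGJ

Hence C_0 ≅ Z^7, C_1 ≅ Z^21, C_2 ≅ Z^14.

Boundary ∂_1: C_1 → C_0 sends each edge [p,q] (with p < q) to q − p. For instance
  ∂AD = D − A.
This gives a 7×21 integer matrix of rank 6; reducing to Smith normal form yields diagonal entries (1,1,1,1,1,1).

Boundary ∂_2: C_2 → C_1 sends each 2-simplex [p,q,r] to [q,r] − [p,r] + [p,q]. For instance
  ∂EGJ = GJ − EJ + EG,
  ∂ADG = DG − AG + AD.
This gives a 21×14 integer matrix of rank 13; reducing to Smith normal form yields diagonal entries (1,1,1,1,1,1,1,1,1,1,1,1,1).

Reading off H_k = ker ∂_k / im ∂_{k+1}:

  H_0: rank C_0 − rank ∂_1 = 7 − 6 = 1, and the invariant factors of ∂_1 are all 1, so H_0 = Z.
  H_1: rank ker ∂_1 − rank ∂_2 = (21 − 6) − 13 = 2, and the invariant factors of ∂_2 are all 1, so H_1 = Z^2.
  H_2: rank ker ∂_2 − rank ∂_3 = (14 − 13) − 0 = 1, and there is no ∂_3, so H_2 = Z.

As a check, the Euler characteristic is 7 − 21 + 14 = 0, which agrees with 1 − 2 + 1 = 0.
(K is a triangulation of the torus T^2.)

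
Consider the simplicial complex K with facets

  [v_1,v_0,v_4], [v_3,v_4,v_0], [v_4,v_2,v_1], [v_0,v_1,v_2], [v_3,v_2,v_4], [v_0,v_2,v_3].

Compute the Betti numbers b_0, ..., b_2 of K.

Take the total order v_0 < v_1 < v_2 < v_3 < v_4 on the vertex set. Then K (dimension 2) consists of the simplices:

  0-simplices (5): [v_0], [v_1], [v_2], [v_3], [v_4]
  1-simplices (9): [v_0,v_1], [v_0,v_2], [v_0,v_3], [v_0,v_4], [v_1,v_2], [v_1,v_4], [v_2,v_3], [v_2,v_4], [v_3,v_4]
  2-simplices (6): [v_0,v_1,v_2], [v_0,v_1,v_4], [v_0,v_2,v_3], [v_0,v_3,v_4], [v_1,v_2,v_4], [v_2,v_3,v_4]

giving chain groups C_0 ≅ Z^5, C_1 ≅ Z^9, C_2 ≅ Z^6.

The boundary map ∂_1: C_1 → C_0 maps an edge to its endpoints' difference, ∂[p,q] = q − p. For instance
  ∂[v_0,v_4] = [v_4] − [v_0].
This gives a 5×9 integer matrix of rank 4; reducing to Smith normal form yields diagonal entries (1,1,1,1).

The boundary map ∂_2: C_2 → C_1 sends each 2-simplex [p,q,r] to [q,r] − [p,r] + [p,q]. For instance
  ∂[v_0,v_1,v_2] = [v_1,v_2] − [v_0,v_2] + [v_0,v_1],
  ∂[v_0,v_3,v_4] = [v_3,v_4] − [v_0,v_4] + [v_0,v_3].
The 9×6 boundary matrix has rank 5 and Smith normal form diag(1,1,1,1,1).

Now H_k = ker ∂_k / im ∂_{k+1}, so:

  H_0: rank C_0 − rank ∂_1 = 5 − 4 = 1, and the invariant factors of ∂_1 are all 1, so H_0 = Z.
  H_1: rank ker ∂_1 − rank ∂_2 = (9 − 4) − 5 = 0, and the invariant factors of ∂_2 are all 1, so H_1 = 0.
  H_2: rank ker ∂_2 − rank ∂_3 = (6 − 5) − 0 = 1, and there is no ∂_3, so H_2 = Z.

As a check, the Euler characteristic is 5 − 9 + 6 = 2, which agrees with 1 − 0 + 1 = 2.

Hence the Betti numbers are b_0 = 1, b_1 = 0, b_2 = 1.

b_0 = 1, b_1 = 0, b_2 = 1.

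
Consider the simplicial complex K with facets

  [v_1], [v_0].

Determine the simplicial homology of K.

H_0 = Z^2.

We work with the vertex ordering v_0 < v_1. The simplices of K, each written with vertices in increasing order, are:

  0-simplices (2): [v_0], [v_1]

so the chain groups are C_0 ≅ Z^2.

From H_k ≅ ker(∂_k) / im(∂_{k+1}) we obtain:

  H_0: rank C_0 − rank ∂_1 = 2 − 0 = 2, and there is no ∂_1, so H_0 = Z^2.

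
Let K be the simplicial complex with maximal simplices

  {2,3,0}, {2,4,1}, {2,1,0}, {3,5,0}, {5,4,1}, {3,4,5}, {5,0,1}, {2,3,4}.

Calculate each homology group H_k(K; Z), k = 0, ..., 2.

H_0 ≅ Z,  H_1 = 0,  H_2 ≅ Z.

Fix the vertex order 0 < 1 < 2 < 3 < 4 < 5 and write every simplex with vertices in increasing order. Then dim K = 2 and the simplices of K are:

  0-simplices (6): [0], [1], [2], [3], [4], [5]
  1-simplices (12): [0,1], [0,2], [0,3], [0,5], [1,2], [1,4], [1,5], [2,3], [2,4], [3,4], [3,5], [4,5]
  2-simplices (8): [0,1,2], [0,1,5], [0,2,3], [0,3,5], [1,2,4], [1,4,5], [2,3,4], [3,4,5]

so the chain groups are C_0 ≅ Z^6, C_1 ≅ Z^12, C_2 ≅ Z^8.

Boundary ∂_1: C_1 → C_0 sends each edge [p,q] (with p < q) to q − p. For instance
  ∂[3,4] = [4] − [3].
The resulting 6×12 matrix has rank 5, and its Smith normal form has invariant factors (1,1,1,1,1).

Boundary ∂_2: C_2 → C_1 sends each 2-simplex [p,q,r] to [q,r] − [p,r] + [p,q]. For instance
  ∂[2,3,4] = [3,4] − [2,4] + [2,3],
  ∂[0,1,5] = [1,5] − [0,5] + [0,1].
This gives a 12×8 integer matrix of rank 7; reducing to Smith normal form yields diagonal entries (1,1,1,1,1,1,1).

From H_k ≅ ker(∂_k) / im(∂_{k+1}) we obtain:

  H_0: rank C_0 − rank ∂_1 = 6 − 5 = 1, and the invariant factors of ∂_1 are all 1, so H_0 = Z.
  H_1: rank ker ∂_1 − rank ∂_2 = (12 − 5) − 7 = 0, and the invariant factors of ∂_2 are all 1, so H_1 = 0.
  H_2: rank ker ∂_2 − rank ∂_3 = (8 − 7) − 0 = 1, and there is no ∂_3, so H_2 = Z.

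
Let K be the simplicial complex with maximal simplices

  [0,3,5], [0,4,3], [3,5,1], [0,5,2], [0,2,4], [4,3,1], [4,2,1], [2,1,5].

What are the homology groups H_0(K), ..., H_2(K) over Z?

H_0 = Z,  H_1 = 0,  H_2 = Z.

K has 6 vertices, 12 edges, 8 triangles.
rank ∂_0 = 0, rank ∂_1 = 5 ⇒ b_0 = 6 − 0 − 5 = 1; all invariant factors of ∂_1 are 1 so no torsion. So H_0 ≅ Z.
rank ∂_1 = 5, rank ∂_2 = 7 ⇒ b_1 = 12 − 5 − 7 = 0; all invariant factors of ∂_2 are 1 so no torsion. So H_1 ≅ 0.
rank ∂_2 = 7, rank ∂_3 = 0 ⇒ b_2 = 8 − 7 − 0 = 1. So H_2 ≅ Z.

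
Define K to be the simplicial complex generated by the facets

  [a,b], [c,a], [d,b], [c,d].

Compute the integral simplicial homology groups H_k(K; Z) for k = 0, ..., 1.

H_0 ≅ Z,  H_1 ≅ Z.

Take the total order a < b < c < d on the vertex set. Then K (dimension 1) consists of the simplices:

  0-simplices (4): a, b, c, d
  1-simplices (4): ab, ac, bd, cd

Hence C_0 ≅ Z^4, C_1 ≅ Z^4.

∂_1: C_1 → C_0 is given by ∂[p,q] = [q] − [p].
The 4×4 boundary matrix has rank 3 and Smith normal form diag(1,1,1).

Reading off H_k = ker ∂_k / im ∂_{k+1}:

  H_0: rank C_0 − rank ∂_1 = 4 − 3 = 1, and the invariant factors of ∂_1 are all 1, so H_0 ≅ Z.
  H_1: rank ker ∂_1 − rank ∂_2 = (4 − 3) − 0 = 1, and there is no ∂_2, so H_1 ≅ Z.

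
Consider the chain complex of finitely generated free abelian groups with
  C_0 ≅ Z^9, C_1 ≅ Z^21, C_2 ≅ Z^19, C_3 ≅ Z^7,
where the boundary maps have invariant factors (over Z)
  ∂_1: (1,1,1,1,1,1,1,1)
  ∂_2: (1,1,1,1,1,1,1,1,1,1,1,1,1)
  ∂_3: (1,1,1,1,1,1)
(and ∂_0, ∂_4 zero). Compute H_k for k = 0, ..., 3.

H_0: b_0 = 9 − 0 − 8 = 1; torsion from ∂_1 factors > 1: none. So H_0 = Z.
H_1: b_1 = 21 − 8 − 13 = 0; torsion from ∂_2 factors > 1: none. So H_1 = 0.
H_2: b_2 = 19 − 13 − 6 = 0; torsion from ∂_3 factors > 1: none. So H_2 = 0.
H_3: b_3 = 7 − 6 − 0 = 1; torsion from ∂_4 factors > 1: none. So H_3 = Z.

H_0 = Z,  H_1 = 0,  H_2 = 0,  H_3 = Z.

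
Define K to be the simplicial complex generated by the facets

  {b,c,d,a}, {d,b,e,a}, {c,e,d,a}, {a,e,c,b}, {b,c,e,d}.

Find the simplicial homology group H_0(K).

H_0 = Z.

We work with the vertex ordering a < b < c < d < e. The simplices of K, each written with vertices in increasing order, are:

  0-simplices (5): a, b, c, d, e
  1-simplices (10): ab, ac, ad, ae, bc, bd, be, cd, ce, de
  2-simplices (10): abc, abd, abe, acd, ace, ade, bcd, bce, bde, cde
  3-simplices (5): abcd, abce, abde, acde, bcde

giving chain groups C_0 ≅ Z^5, C_1 ≅ Z^10, C_2 ≅ Z^10, C_3 ≅ Z^5.

The boundary map ∂_1: C_1 → C_0 maps an edge to its endpoints' difference, ∂[p,q] = q − p.
As a 5×10 matrix over Z this has rank 4, with invariant factors (1,1,1,1).

∂_2: C_2 → C_1 maps a triangle to the signed sum of its edges. For instance
  ∂bcd = cd − bd + bc,
  ∂abe = be − ae + ab.
The resulting 10×10 matrix has rank 6, and its Smith normal form has invariant factors (1,1,1,1,1,1).

∂_3: C_3 → C_2 sends each 3-simplex σ to the alternating sum Σ_i (−1)^i (σ with its i-th vertex removed). For instance
  ∂abcd = bcd − acd + abd − abc,
  ∂acde = cde − ade + ace − acd.
As a 10×5 matrix over Z this has rank 4, with invariant factors (1,1,1,1).

Computing H_k = (kernel of ∂_k) / (image of ∂_{k+1}):

  H_0: rank C_0 − rank ∂_1 = 5 − 4 = 1, and the invariant factors of ∂_1 are all 1, so H_0 ≅ Z.

(K is a triangulation of the 3-sphere S^3.)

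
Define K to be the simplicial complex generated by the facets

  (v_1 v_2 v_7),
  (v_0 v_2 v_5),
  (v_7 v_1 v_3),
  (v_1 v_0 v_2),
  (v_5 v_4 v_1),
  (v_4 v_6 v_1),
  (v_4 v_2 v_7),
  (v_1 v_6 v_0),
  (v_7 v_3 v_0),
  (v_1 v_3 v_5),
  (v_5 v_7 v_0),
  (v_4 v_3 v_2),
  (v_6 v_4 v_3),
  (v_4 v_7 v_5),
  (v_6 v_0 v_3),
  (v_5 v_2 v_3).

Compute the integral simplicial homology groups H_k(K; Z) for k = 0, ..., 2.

H_0 ≅ Z,  H_1 ≅ Z^2,  H_2 ≅ Z.

Fix the vertex order v_0 < v_1 < v_2 < v_3 < v_4 < v_5 < v_6 < v_7 and write every simplex with vertices in increasing order. Then dim K = 2 and the simplices of K are:

  0-simplices (8): [v_0], [v_1], [v_2], [v_3], [v_4], [v_5], [v_6], [v_7]
  1-simplices (24): (24 of them)
  2-simplices (16): (16 of them)

Hence C_0 ≅ Z^8, C_1 ≅ Z^24, C_2 ≅ Z^16.

The boundary map ∂_1: C_1 → C_0 maps an edge to its endpoints' difference, ∂[p,q] = q − p.
As a 8×24 matrix over Z this has rank 7, with invariant factors (1,1,1,1,1,1,1).

Boundary ∂_2: C_2 → C_1 acts by ∂[p,q,r] = [q,r] − [p,r] + [p,q]. For instance
  ∂[v_1,v_3,v_5] = [v_3,v_5] − [v_1,v_5] + [v_1,v_3],
  ∂[v_2,v_3,v_4] = [v_3,v_4] − [v_2,v_4] + [v_2,v_3].
This gives a 24×16 integer matrix of rank 15; reducing to Smith normal form yields diagonal entries (1,1,1,1,1,1,1,1,1,1,1,1,1,1,1).

Now H_k = ker ∂_k / im ∂_{k+1}, so:

  H_0: rank C_0 − rank ∂_1 = 8 − 7 = 1, and the invariant factors of ∂_1 are all 1, so H_0 ≅ Z.
  H_1: rank ker ∂_1 − rank ∂_2 = (24 − 7) − 15 = 2, and the invariant factors of ∂_2 are all 1, so H_1 ≅ Z^2.
  H_2: rank ker ∂_2 − rank ∂_3 = (16 − 15) − 0 = 1, and there is no ∂_3, so H_2 ≅ Z.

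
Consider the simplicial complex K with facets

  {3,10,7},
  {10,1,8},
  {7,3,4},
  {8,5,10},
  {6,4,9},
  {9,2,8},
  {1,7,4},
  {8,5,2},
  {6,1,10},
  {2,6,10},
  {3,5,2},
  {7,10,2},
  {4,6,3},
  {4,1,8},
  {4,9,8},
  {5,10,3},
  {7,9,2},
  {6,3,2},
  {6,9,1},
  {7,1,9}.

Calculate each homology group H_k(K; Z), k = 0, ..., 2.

H_0 ≅ Z,  H_1 ≅ Z × Z/2,  H_2 = 0.

We work with the vertex ordering 1 < 2 < 3 < 4 < 5 < 6 < 7 < 8 < 9 < 10. The simplices of K, each written with vertices in increasing order, are:

  0-simplices (10): [1], [2], [3], [4], [5], [6], [7], [8], [9], [10]
  1-simplices (30): (30 of them)
  2-simplices (20): (20 of them)

so the chain groups are C_0 ≅ Z^10, C_1 ≅ Z^30, C_2 ≅ Z^20.

∂_1: C_1 → C_0 maps an edge to its endpoints' difference, ∂[p,q] = q − p. For instance
  ∂[4,9] = [9] − [4].
This gives a 10×30 integer matrix of rank 9; reducing to Smith normal form yields diagonal entries (1,1,1,1,1,1,1,1,1).

∂_2: C_2 → C_1 acts by ∂[p,q,r] = [q,r] − [p,r] + [p,q]. For instance
  ∂[1,7,9] = [7,9] − [1,9] + [1,7],
  ∂[1,6,9] = [6,9] − [1,9] + [1,6].
This gives a 30×20 integer matrix of rank 20; reducing to Smith normal form yields diagonal entries (1,1,1,1,1,1,1,1,1,1,1,1,1,1,1,1,1,1,1,2).

Now H_k = ker ∂_k / im ∂_{k+1}, so:

  H_0: rank C_0 − rank ∂_1 = 10 − 9 = 1, and the invariant factors of ∂_1 are all 1, so H_0 ≅ Z.
  H_1: rank ker ∂_1 − rank ∂_2 = (30 − 9) − 20 = 1, and ∂_2 has invariant factor 2 > 1, so H_1 ≅ Z × Z/2.
  H_2: rank ker ∂_2 − rank ∂_3 = (20 − 20) − 0 = 0, and there is no ∂_3, so H_2 ≅ 0.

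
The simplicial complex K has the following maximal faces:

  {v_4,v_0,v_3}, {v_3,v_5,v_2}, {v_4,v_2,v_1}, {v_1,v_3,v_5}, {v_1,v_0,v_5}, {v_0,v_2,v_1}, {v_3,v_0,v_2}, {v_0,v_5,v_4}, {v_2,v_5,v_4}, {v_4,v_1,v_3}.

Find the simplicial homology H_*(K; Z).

Take the total order v_0 < v_1 < v_2 < v_3 < v_4 < v_5 on the vertex set. Then K (dimension 2) consists of the simplices:

  0-simplices (6): [v_0], [v_1], [v_2], [v_3], [v_4], [v_5]
  1-simplices (15): (15 of them)
  2-simplices (10): [v_0,v_1,v_2], [v_0,v_1,v_5], [v_0,v_2,v_3], [v_0,v_3,v_4], [v_0,v_4,v_5], [v_1,v_2,v_4], [v_1,v_3,v_4], [v_1,v_3,v_5], [v_2,v_3,v_5], [v_2,v_4,v_5]

giving chain groups C_0 ≅ Z^6, C_1 ≅ Z^15, C_2 ≅ Z^10.

Boundary ∂_1: C_1 → C_0 maps an edge to its endpoints' difference, ∂[p,q] = q − p. For instance
  ∂[v_1,v_3] = [v_3] − [v_1].
The 6×15 boundary matrix has rank 5 and Smith normal form diag(1,1,1,1,1).

∂_2: C_2 → C_1 sends each 2-simplex [p,q,r] to [q,r] − [p,r] + [p,q]. For instance
  ∂[v_0,v_4,v_5] = [v_4,v_5] − [v_0,v_5] + [v_0,v_4],
  ∂[v_0,v_1,v_5] = [v_1,v_5] − [v_0,v_5] + [v_0,v_1].
This gives a 15×10 integer matrix of rank 10; reducing to Smith normal form yields diagonal entries (1,1,1,1,1,1,1,1,1,2).

Computing H_k = (kernel of ∂_k) / (image of ∂_{k+1}):

  H_0: rank C_0 − rank ∂_1 = 6 − 5 = 1, and the invariant factors of ∂_1 are all 1, so H_0 ≅ Z.
  H_1: rank ker ∂_1 − rank ∂_2 = (15 − 5) − 10 = 0, and ∂_2 has invariant factor 2 > 1, so H_1 ≅ Z/2Z.
  H_2: rank ker ∂_2 − rank ∂_3 = (10 − 10) − 0 = 0, and there is no ∂_3, so H_2 ≅ 0.

As a check, the Euler characteristic is 6 − 15 + 10 = 1, which agrees with 1 − 0 + 0 = 1.
(K is a triangulation of the real projective plane RP^2.)

H_0 = Z,  H_1 = Z/2Z,  H_2 = 0.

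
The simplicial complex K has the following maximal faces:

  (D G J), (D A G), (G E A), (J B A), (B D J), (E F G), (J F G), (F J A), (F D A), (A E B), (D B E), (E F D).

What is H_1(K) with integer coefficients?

K has 7 vertices, 18 edges, 12 triangles.
rank ∂_1 = 6, rank ∂_2 = 12 ⇒ b_1 = 18 − 6 − 12 = 0; ∂_2 has invariant factor(s) [2] giving torsion. So H_1 ≅ Z/2.

H_1 = Z/2.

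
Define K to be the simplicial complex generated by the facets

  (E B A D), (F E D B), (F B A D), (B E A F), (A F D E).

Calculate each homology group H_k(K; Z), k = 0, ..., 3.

H_0 = Z,  H_1 = 0,  H_2 = 0,  H_3 = Z.

Fix the vertex order A < B < D < E < F and write every simplex with vertices in increasing order. Then dim K = 3 and the simplices of K are:

  0-simplices (5): A, B, D, E, F
  1-simplices (10): AB, AD, AE, AF, BD, BE, BF, DE, DF, EF
  2-simplices (10): ABD, ABE, ABF, ADE, ADF, AEF, BDE, BDF, BEF, DEF
  3-simplices (5): ABDE, ABDF, ABEF, ADEF, BDEF

Hence C_0 ≅ Z^5, C_1 ≅ Z^10, C_2 ≅ Z^10, C_3 ≅ Z^5.

The boundary map ∂_1: C_1 → C_0 is given by ∂[p,q] = [q] − [p].
The resulting 5×10 matrix has rank 4, and its Smith normal form has invariant factors (1,1,1,1).

Boundary ∂_2: C_2 → C_1 sends each 2-simplex [p,q,r] to [q,r] − [p,r] + [p,q]. For instance
  ∂BEF = EF − BF + BE,
  ∂AEF = EF − AF + AE.
The 10×10 boundary matrix has rank 6 and Smith normal form diag(1,1,1,1,1,1).

The boundary map ∂_3: C_3 → C_2 sends each 3-simplex σ to the alternating sum Σ_i (−1)^i (σ with its i-th vertex removed). For instance
  ∂ABDF = BDF − ADF + ABF − ABD,
  ∂BDEF = DEF − BEF + BDF − BDE.
As a 10×5 matrix over Z this has rank 4, with invariant factors (1,1,1,1).

Reading off H_k = ker ∂_k / im ∂_{k+1}:

  H_0: rank C_0 − rank ∂_1 = 5 − 4 = 1, and the invariant factors of ∂_1 are all 1, so H_0 ≅ Z.
  H_1: rank ker ∂_1 − rank ∂_2 = (10 − 4) − 6 = 0, and the invariant factors of ∂_2 are all 1, so H_1 ≅ 0.
  H_2: rank ker ∂_2 − rank ∂_3 = (10 − 6) − 4 = 0, and the invariant factors of ∂_3 are all 1, so H_2 ≅ 0.
  H_3: rank ker ∂_3 − rank ∂_4 = (5 − 4) − 0 = 1, and there is no ∂_4, so H_3 ≅ Z.

(K is a triangulation of the 3-sphere S^3.)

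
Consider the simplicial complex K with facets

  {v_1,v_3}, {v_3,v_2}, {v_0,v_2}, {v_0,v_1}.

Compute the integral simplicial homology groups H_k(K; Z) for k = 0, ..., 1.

H_0 ≅ Z,  H_1 ≅ Z.

We work with the vertex ordering v_0 < v_1 < v_2 < v_3. The simplices of K, each written with vertices in increasing order, are:

  0-simplices (4): [v_0], [v_1], [v_2], [v_3]
  1-simplices (4): [v_0,v_1], [v_0,v_2], [v_1,v_3], [v_2,v_3]

so the chain groups are C_0 ≅ Z^4, C_1 ≅ Z^4.

The boundary map ∂_1: C_1 → C_0 sends each edge [p,q] (with p < q) to q − p.
The 4×4 boundary matrix has rank 3 and Smith normal form diag(1,1,1).

Reading off H_k = ker ∂_k / im ∂_{k+1}:

  H_0: rank C_0 − rank ∂_1 = 4 − 3 = 1, and the invariant factors of ∂_1 are all 1, so H_0 ≅ Z.
  H_1: rank ker ∂_1 − rank ∂_2 = (4 − 3) − 0 = 1, and there is no ∂_2, so H_1 ≅ Z.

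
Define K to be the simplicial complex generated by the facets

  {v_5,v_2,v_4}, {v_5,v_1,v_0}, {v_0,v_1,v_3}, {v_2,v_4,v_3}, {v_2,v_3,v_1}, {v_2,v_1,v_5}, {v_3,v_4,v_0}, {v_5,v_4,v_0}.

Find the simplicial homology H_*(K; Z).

H_0 = Z,  H_1 = 0,  H_2 = Z.

Fix the vertex order v_0 < v_1 < v_2 < v_3 < v_4 < v_5 and write every simplex with vertices in increasing order. Then dim K = 2 and the simplices of K are:

  0-simplices (6): [v_0], [v_1], [v_2], [v_3], [v_4], [v_5]
  1-simplices (12): [v_0,v_1], [v_0,v_3], [v_0,v_4], [v_0,v_5], [v_1,v_2], [v_1,v_3], [v_1,v_5], [v_2,v_3], [v_2,v_4], [v_2,v_5], [v_3,v_4], [v_4,v_5]
  2-simplices (8): [v_0,v_1,v_3], [v_0,v_1,v_5], [v_0,v_3,v_4], [v_0,v_4,v_5], [v_1,v_2,v_3], [v_1,v_2,v_5], [v_2,v_3,v_4], [v_2,v_4,v_5]

so the chain groups are C_0 ≅ Z^6, C_1 ≅ Z^12, C_2 ≅ Z^8.

Boundary ∂_1: C_1 → C_0 maps an edge to its endpoints' difference, ∂[p,q] = q − p. For instance
  ∂[v_1,v_2] = [v_2] − [v_1].
The resulting 6×12 matrix has rank 5, and its Smith normal form has invariant factors (1,1,1,1,1).

Boundary ∂_2: C_2 → C_1 acts by ∂[p,q,r] = [q,r] − [p,r] + [p,q]. For instance
  ∂[v_0,v_4,v_5] = [v_4,v_5] − [v_0,v_5] + [v_0,v_4],
  ∂[v_1,v_2,v_5] = [v_2,v_5] − [v_1,v_5] + [v_1,v_2].
As a 12×8 matrix over Z this has rank 7, with invariant factors (1,1,1,1,1,1,1).

Computing H_k = (kernel of ∂_k) / (image of ∂_{k+1}):

  H_0: rank C_0 − rank ∂_1 = 6 − 5 = 1, and the invariant factors of ∂_1 are all 1, so H_0 = Z.
  H_1: rank ker ∂_1 − rank ∂_2 = (12 − 5) − 7 = 0, and the invariant factors of ∂_2 are all 1, so H_1 = 0.
  H_2: rank ker ∂_2 − rank ∂_3 = (8 − 7) − 0 = 1, and there is no ∂_3, so H_2 = Z.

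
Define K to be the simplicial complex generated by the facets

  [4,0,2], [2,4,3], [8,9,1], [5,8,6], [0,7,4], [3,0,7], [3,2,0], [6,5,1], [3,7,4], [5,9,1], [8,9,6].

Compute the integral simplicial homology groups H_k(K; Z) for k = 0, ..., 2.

Fix the vertex order 0 < 1 < 2 < 3 < 4 < 5 < 6 < 7 < 8 < 9 and write every simplex with vertices in increasing order. Then dim K = 2 and the simplices of K are:

  0-simplices (10): [0], [1], [2], [3], [4], [5], [6], [7], [8], [9]
  1-simplices (19): [0,2], [0,3], [0,4], [0,7], [1,5], [1,6], [1,8], [1,9], [2,3], [2,4], [3,4], [3,7], [4,7], [5,6], [5,8], [5,9], [6,8], [6,9], [8,9]
  2-simplices (11): [0,2,3], [0,2,4], [0,3,7], [0,4,7], [1,5,6], [1,5,9], [1,8,9], [2,3,4], [3,4,7], [5,6,8], [6,8,9]

giving chain groups C_0 ≅ Z^10, C_1 ≅ Z^19, C_2 ≅ Z^11.

∂_1: C_1 → C_0 is given by ∂[p,q] = [q] − [p]. For instance
  ∂[2,3] = [3] − [2].
The 10×19 boundary matrix has rank 8 and Smith normal form diag(1,1,1,1,1,1,1,1).

∂_2: C_2 → C_1 sends each 2-simplex [p,q,r] to [q,r] − [p,r] + [p,q]. For instance
  ∂[5,6,8] = [6,8] − [5,8] + [5,6],
  ∂[0,3,7] = [3,7] − [0,7] + [0,3].
This gives a 19×11 integer matrix of rank 10; reducing to Smith normal form yields diagonal entries (1,1,1,1,1,1,1,1,1,1).

Reading off H_k = ker ∂_k / im ∂_{k+1}:

  H_0: rank C_0 − rank ∂_1 = 10 − 8 = 2, and the invariant factors of ∂_1 are all 1, so H_0 ≅ Z^2.
  H_1: rank ker ∂_1 − rank ∂_2 = (19 − 8) − 10 = 1, and the invariant factors of ∂_2 are all 1, so H_1 ≅ Z.
  H_2: rank ker ∂_2 − rank ∂_3 = (11 − 10) − 0 = 1, and there is no ∂_3, so H_2 ≅ Z.

H_0 ≅ Z^2,  H_1 ≅ Z,  H_2 ≅ Z.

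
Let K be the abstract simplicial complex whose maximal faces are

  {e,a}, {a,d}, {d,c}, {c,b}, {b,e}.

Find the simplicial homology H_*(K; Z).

H_0 ≅ Z,  H_1 ≅ Z.

We work with the vertex ordering a < b < c < d < e. The simplices of K, each written with vertices in increasing order, are:

  0-simplices (5): a, b, c, d, e
  1-simplices (5): ad, ae, bc, be, cd

giving chain groups C_0 ≅ Z^5, C_1 ≅ Z^5.

The boundary map ∂_1: C_1 → C_0 is given by ∂[p,q] = [q] − [p].
As a 5×5 matrix over Z this has rank 4, with invariant factors (1,1,1,1).

Reading off H_k = ker ∂_k / im ∂_{k+1}:

  H_0: rank C_0 − rank ∂_1 = 5 − 4 = 1, and the invariant factors of ∂_1 are all 1, so H_0 ≅ Z.
  H_1: rank ker ∂_1 − rank ∂_2 = (5 − 4) − 0 = 1, and there is no ∂_2, so H_1 ≅ Z.

(K is a triangulation of the circle S^1.)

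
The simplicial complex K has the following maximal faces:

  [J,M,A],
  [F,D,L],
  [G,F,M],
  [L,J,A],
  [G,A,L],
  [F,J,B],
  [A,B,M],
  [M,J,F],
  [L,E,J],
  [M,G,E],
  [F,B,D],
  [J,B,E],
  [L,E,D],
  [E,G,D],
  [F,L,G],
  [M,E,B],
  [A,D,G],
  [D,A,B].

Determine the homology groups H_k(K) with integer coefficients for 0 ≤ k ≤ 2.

H_0 = Z,  H_1 = Z ⊕ Z/2Z,  H_2 = 0.

K has 9 vertices, 27 edges, 18 triangles.
rank ∂_0 = 0, rank ∂_1 = 8 ⇒ b_0 = 9 − 0 − 8 = 1; all invariant factors of ∂_1 are 1 so no torsion. So H_0 = Z.
rank ∂_1 = 8, rank ∂_2 = 18 ⇒ b_1 = 27 − 8 − 18 = 1; ∂_2 has invariant factor(s) [2] giving torsion. So H_1 = Z ⊕ Z/2Z.
rank ∂_2 = 18, rank ∂_3 = 0 ⇒ b_2 = 18 − 18 − 0 = 0. So H_2 = 0.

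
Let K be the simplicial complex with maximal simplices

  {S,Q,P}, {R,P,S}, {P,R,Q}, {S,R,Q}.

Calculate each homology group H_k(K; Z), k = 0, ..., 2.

K has 4 vertices, 6 edges, 4 triangles.
rank ∂_0 = 0, rank ∂_1 = 3 ⇒ b_0 = 4 − 0 − 3 = 1; all invariant factors of ∂_1 are 1 so no torsion. So H_0 ≅ Z.
rank ∂_1 = 3, rank ∂_2 = 3 ⇒ b_1 = 6 − 3 − 3 = 0; all invariant factors of ∂_2 are 1 so no torsion. So H_1 ≅ 0.
rank ∂_2 = 3, rank ∂_3 = 0 ⇒ b_2 = 4 − 3 − 0 = 1. So H_2 ≅ Z.

H_0 ≅ Z,  H_1 = 0,  H_2 ≅ Z.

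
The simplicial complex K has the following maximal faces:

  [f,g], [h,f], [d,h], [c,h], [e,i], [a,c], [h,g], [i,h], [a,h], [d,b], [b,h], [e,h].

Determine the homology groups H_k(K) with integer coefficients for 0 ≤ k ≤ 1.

K has 9 vertices, 12 edges.
rank ∂_0 = 0, rank ∂_1 = 8 ⇒ b_0 = 9 − 0 − 8 = 1; all invariant factors of ∂_1 are 1 so no torsion. So H_0 ≅ Z.
rank ∂_1 = 8, rank ∂_2 = 0 ⇒ b_1 = 12 − 8 − 0 = 4. So H_1 ≅ Z^4.

H_0 ≅ Z,  H_1 ≅ Z^4.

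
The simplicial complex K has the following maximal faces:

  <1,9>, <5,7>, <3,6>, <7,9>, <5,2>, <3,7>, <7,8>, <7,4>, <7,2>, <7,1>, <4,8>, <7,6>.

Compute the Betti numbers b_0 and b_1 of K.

b_0 = 1, b_1 = 4.

Take the total order 1 < 2 < 3 < 4 < 5 < 6 < 7 < 8 < 9 on the vertex set. Then K (dimension 1) consists of the simplices:

  0-simplices (9): [1], [2], [3], [4], [5], [6], [7], [8], [9]
  1-simplices (12): [1,7], [1,9], [2,5], [2,7], [3,6], [3,7], [4,7], [4,8], [5,7], [6,7], [7,8], [7,9]

giving chain groups C_0 ≅ Z^9, C_1 ≅ Z^12.

The boundary map ∂_1: C_1 → C_0 sends each edge [p,q] (with p < q) to q − p. For instance
  ∂[3,6] = [6] − [3].
The resulting 9×12 matrix has rank 8, and its Smith normal form has invariant factors (1,1,1,1,1,1,1,1).

From H_k ≅ ker(∂_k) / im(∂_{k+1}) we obtain:

  H_0: rank C_0 − rank ∂_1 = 9 − 8 = 1, and the invariant factors of ∂_1 are all 1, so H_0 ≅ Z.
  H_1: rank ker ∂_1 − rank ∂_2 = (12 − 8) − 0 = 4, and there is no ∂_2, so H_1 ≅ Z^4.

As a check, the Euler characteristic is 9 − 12 = -3, which agrees with 1 − 4 = -3.
(K is a triangulation of a wedge of 4 circles.)

Hence the Betti numbers are b_0 = 1, b_1 = 4.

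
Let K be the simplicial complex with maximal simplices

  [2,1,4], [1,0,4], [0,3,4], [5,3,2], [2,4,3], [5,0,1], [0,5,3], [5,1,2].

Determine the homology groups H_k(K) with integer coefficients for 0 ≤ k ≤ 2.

H_0 ≅ Z,  H_1 = 0,  H_2 ≅ Z.

Fix the vertex order 0 < 1 < 2 < 3 < 4 < 5 and write every simplex with vertices in increasing order. Then dim K = 2 and the simplices of K are:

  0-simplices (6): [0], [1], [2], [3], [4], [5]
  1-simplices (12): [0,1], [0,3], [0,4], [0,5], [1,2], [1,4], [1,5], [2,3], [2,4], [2,5], [3,4], [3,5]
  2-simplices (8): [0,1,4], [0,1,5], [0,3,4], [0,3,5], [1,2,4], [1,2,5], [2,3,4], [2,3,5]

so the chain groups are C_0 ≅ Z^6, C_1 ≅ Z^12, C_2 ≅ Z^8.

The boundary map ∂_1: C_1 → C_0 sends each edge [p,q] (with p < q) to q − p. For instance
  ∂[1,2] = [2] − [1].
The 6×12 boundary matrix has rank 5 and Smith normal form diag(1,1,1,1,1).

The boundary map ∂_2: C_2 → C_1 sends each 2-simplex [p,q,r] to [q,r] − [p,r] + [p,q]. For instance
  ∂[1,2,5] = [2,5] − [1,5] + [1,2],
  ∂[2,3,5] = [3,5] − [2,5] + [2,3].
The 12×8 boundary matrix has rank 7 and Smith normal form diag(1,1,1,1,1,1,1).

Computing H_k = (kernel of ∂_k) / (image of ∂_{k+1}):

  H_0: rank C_0 − rank ∂_1 = 6 − 5 = 1, and the invariant factors of ∂_1 are all 1, so H_0 = Z.
  H_1: rank ker ∂_1 − rank ∂_2 = (12 − 5) − 7 = 0, and the invariant factors of ∂_2 are all 1, so H_1 = 0.
  H_2: rank ker ∂_2 − rank ∂_3 = (8 − 7) − 0 = 1, and there is no ∂_3, so H_2 = Z.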